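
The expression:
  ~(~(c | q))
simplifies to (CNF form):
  c | q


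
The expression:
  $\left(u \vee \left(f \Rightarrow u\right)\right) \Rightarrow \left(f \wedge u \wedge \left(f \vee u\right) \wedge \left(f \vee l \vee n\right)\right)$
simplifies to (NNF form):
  $f$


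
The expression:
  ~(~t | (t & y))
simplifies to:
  t & ~y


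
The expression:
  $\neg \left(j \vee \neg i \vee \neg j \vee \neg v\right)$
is never true.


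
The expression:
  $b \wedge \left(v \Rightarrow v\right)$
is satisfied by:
  {b: True}


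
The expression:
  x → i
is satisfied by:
  {i: True, x: False}
  {x: False, i: False}
  {x: True, i: True}


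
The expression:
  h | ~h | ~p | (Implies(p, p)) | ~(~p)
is always true.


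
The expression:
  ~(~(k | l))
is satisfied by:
  {k: True, l: True}
  {k: True, l: False}
  {l: True, k: False}


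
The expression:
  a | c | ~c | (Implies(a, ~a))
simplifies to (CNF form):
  True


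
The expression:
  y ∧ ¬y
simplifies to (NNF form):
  False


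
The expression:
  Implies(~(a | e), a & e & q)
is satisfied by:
  {a: True, e: True}
  {a: True, e: False}
  {e: True, a: False}


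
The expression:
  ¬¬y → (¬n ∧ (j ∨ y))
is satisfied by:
  {y: False, n: False}
  {n: True, y: False}
  {y: True, n: False}


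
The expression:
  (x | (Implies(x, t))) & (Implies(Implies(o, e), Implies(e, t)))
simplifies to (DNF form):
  t | ~e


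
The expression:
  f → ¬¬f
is always true.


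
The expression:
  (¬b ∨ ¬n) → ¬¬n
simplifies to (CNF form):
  n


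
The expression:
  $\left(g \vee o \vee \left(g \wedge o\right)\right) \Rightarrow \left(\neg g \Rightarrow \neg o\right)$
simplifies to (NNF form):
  $g \vee \neg o$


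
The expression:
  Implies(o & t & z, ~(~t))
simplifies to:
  True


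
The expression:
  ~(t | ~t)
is never true.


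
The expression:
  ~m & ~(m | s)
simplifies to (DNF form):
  ~m & ~s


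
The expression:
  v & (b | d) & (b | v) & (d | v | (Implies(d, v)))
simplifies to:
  v & (b | d)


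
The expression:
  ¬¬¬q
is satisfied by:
  {q: False}


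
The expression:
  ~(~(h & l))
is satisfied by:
  {h: True, l: True}


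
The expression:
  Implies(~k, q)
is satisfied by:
  {k: True, q: True}
  {k: True, q: False}
  {q: True, k: False}


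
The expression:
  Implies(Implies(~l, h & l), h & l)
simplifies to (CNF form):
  h | ~l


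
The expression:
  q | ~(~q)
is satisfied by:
  {q: True}


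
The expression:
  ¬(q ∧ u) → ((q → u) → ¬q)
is always true.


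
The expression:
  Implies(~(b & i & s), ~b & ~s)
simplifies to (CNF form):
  (b | ~s) & (i | ~s) & (s | ~b)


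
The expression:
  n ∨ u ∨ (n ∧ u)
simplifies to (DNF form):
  n ∨ u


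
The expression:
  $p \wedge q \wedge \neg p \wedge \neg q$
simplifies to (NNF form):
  $\text{False}$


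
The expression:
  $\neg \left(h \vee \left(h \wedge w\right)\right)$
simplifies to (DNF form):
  $\neg h$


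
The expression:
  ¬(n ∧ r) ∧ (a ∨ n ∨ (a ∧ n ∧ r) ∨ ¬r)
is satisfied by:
  {a: True, n: False, r: False}
  {n: False, r: False, a: False}
  {a: True, n: True, r: False}
  {n: True, a: False, r: False}
  {r: True, a: True, n: False}


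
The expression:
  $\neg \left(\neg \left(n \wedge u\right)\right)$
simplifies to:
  $n \wedge u$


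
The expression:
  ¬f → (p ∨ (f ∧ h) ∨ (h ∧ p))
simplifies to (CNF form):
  f ∨ p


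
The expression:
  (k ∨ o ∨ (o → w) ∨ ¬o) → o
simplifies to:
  o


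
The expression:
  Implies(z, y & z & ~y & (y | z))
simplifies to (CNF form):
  ~z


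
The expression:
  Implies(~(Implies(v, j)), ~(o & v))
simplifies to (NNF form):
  j | ~o | ~v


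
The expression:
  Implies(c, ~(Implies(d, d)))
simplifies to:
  ~c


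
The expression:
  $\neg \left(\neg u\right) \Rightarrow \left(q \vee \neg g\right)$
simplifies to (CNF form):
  $q \vee \neg g \vee \neg u$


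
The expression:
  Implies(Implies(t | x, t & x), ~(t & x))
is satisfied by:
  {t: False, x: False}
  {x: True, t: False}
  {t: True, x: False}


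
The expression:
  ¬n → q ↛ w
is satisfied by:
  {n: True, q: True, w: False}
  {n: True, q: False, w: False}
  {n: True, w: True, q: True}
  {n: True, w: True, q: False}
  {q: True, w: False, n: False}


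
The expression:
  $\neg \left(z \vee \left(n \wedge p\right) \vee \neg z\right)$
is never true.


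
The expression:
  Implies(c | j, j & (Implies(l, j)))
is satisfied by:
  {j: True, c: False}
  {c: False, j: False}
  {c: True, j: True}


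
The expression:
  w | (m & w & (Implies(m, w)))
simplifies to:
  w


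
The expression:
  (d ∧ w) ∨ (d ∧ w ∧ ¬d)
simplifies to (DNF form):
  d ∧ w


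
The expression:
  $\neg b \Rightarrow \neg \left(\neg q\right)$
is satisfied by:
  {b: True, q: True}
  {b: True, q: False}
  {q: True, b: False}


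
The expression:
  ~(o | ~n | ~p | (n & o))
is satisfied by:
  {p: True, n: True, o: False}


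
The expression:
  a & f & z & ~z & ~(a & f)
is never true.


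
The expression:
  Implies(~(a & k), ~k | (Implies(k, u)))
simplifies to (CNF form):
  a | u | ~k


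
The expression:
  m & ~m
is never true.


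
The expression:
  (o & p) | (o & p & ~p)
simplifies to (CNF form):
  o & p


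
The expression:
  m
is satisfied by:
  {m: True}


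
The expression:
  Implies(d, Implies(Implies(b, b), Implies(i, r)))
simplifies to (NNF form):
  r | ~d | ~i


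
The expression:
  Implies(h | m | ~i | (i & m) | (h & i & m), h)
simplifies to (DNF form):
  h | (i & ~m)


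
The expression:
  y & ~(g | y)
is never true.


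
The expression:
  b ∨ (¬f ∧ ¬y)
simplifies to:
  b ∨ (¬f ∧ ¬y)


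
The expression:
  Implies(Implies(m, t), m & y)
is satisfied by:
  {m: True, y: True, t: False}
  {m: True, t: False, y: False}
  {m: True, y: True, t: True}


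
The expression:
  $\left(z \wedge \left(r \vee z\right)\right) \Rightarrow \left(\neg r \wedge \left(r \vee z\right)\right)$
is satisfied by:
  {z: False, r: False}
  {r: True, z: False}
  {z: True, r: False}


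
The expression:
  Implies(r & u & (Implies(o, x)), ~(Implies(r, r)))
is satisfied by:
  {o: True, x: False, u: False, r: False}
  {o: False, x: False, u: False, r: False}
  {o: True, x: True, u: False, r: False}
  {x: True, o: False, u: False, r: False}
  {r: True, o: True, x: False, u: False}
  {r: True, o: False, x: False, u: False}
  {r: True, o: True, x: True, u: False}
  {r: True, x: True, o: False, u: False}
  {u: True, o: True, r: False, x: False}
  {u: True, r: False, x: False, o: False}
  {o: True, u: True, x: True, r: False}
  {u: True, x: True, r: False, o: False}
  {o: True, u: True, r: True, x: False}


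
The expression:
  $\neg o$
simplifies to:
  $\neg o$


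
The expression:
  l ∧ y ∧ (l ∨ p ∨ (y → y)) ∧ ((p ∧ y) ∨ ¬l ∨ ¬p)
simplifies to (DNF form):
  l ∧ y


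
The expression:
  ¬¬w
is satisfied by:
  {w: True}


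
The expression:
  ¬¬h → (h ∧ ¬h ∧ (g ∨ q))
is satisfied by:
  {h: False}


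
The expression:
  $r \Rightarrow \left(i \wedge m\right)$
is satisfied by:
  {m: True, i: True, r: False}
  {m: True, i: False, r: False}
  {i: True, m: False, r: False}
  {m: False, i: False, r: False}
  {r: True, m: True, i: True}


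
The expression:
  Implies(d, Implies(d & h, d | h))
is always true.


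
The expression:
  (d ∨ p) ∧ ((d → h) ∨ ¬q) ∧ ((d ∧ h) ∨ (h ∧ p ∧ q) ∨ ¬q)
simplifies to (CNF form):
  (d ∨ p) ∧ (h ∨ ¬q) ∧ (d ∨ h ∨ p) ∧ (d ∨ h ∨ ¬q) ∧ (d ∨ p ∨ ¬q) ∧ (h ∨ p ∨ ¬q) ∧ (d ∨ h ∨ p ∨ ¬q)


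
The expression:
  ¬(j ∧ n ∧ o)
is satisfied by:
  {o: False, n: False, j: False}
  {j: True, o: False, n: False}
  {n: True, o: False, j: False}
  {j: True, n: True, o: False}
  {o: True, j: False, n: False}
  {j: True, o: True, n: False}
  {n: True, o: True, j: False}


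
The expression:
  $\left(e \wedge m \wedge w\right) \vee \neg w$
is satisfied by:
  {m: True, e: True, w: False}
  {m: True, e: False, w: False}
  {e: True, m: False, w: False}
  {m: False, e: False, w: False}
  {m: True, w: True, e: True}


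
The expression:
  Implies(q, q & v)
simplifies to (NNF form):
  v | ~q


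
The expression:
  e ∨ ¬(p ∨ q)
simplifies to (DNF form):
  e ∨ (¬p ∧ ¬q)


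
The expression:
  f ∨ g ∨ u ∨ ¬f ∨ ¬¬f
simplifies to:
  True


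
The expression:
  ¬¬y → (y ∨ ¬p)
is always true.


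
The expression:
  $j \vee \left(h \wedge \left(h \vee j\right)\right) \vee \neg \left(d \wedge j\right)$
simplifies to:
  $\text{True}$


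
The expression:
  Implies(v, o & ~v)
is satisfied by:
  {v: False}


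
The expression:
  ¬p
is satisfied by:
  {p: False}


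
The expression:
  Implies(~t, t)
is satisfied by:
  {t: True}


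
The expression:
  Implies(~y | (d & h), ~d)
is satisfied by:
  {y: True, d: False, h: False}
  {y: False, d: False, h: False}
  {h: True, y: True, d: False}
  {h: True, y: False, d: False}
  {d: True, y: True, h: False}


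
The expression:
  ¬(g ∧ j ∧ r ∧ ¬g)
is always true.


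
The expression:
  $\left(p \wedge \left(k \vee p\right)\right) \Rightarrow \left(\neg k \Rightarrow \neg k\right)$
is always true.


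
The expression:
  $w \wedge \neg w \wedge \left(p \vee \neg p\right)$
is never true.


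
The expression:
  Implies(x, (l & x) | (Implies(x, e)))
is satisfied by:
  {l: True, e: True, x: False}
  {l: True, e: False, x: False}
  {e: True, l: False, x: False}
  {l: False, e: False, x: False}
  {x: True, l: True, e: True}
  {x: True, l: True, e: False}
  {x: True, e: True, l: False}


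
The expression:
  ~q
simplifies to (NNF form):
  ~q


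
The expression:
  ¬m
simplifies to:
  ¬m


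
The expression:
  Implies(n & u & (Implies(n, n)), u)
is always true.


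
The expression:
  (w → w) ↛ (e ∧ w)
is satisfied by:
  {w: False, e: False}
  {e: True, w: False}
  {w: True, e: False}


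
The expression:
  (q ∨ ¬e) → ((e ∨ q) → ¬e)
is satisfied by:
  {e: False, q: False}
  {q: True, e: False}
  {e: True, q: False}


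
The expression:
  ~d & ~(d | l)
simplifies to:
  ~d & ~l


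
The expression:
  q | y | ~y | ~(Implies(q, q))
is always true.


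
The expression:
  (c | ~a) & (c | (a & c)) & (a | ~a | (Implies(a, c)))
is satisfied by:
  {c: True}


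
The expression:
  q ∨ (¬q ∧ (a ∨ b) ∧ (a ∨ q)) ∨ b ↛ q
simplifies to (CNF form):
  a ∨ b ∨ q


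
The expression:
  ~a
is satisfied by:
  {a: False}


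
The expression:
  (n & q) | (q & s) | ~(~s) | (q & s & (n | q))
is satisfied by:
  {q: True, s: True, n: True}
  {q: True, s: True, n: False}
  {s: True, n: True, q: False}
  {s: True, n: False, q: False}
  {q: True, n: True, s: False}


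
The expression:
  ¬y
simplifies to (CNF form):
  ¬y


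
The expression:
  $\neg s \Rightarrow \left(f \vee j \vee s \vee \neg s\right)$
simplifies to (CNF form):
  $\text{True}$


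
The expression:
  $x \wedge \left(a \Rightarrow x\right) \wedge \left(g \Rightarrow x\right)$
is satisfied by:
  {x: True}


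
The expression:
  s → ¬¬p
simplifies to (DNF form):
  p ∨ ¬s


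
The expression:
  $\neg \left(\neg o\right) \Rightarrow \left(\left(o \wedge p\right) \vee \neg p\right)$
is always true.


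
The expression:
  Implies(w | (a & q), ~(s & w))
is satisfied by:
  {s: False, w: False}
  {w: True, s: False}
  {s: True, w: False}


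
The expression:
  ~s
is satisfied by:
  {s: False}


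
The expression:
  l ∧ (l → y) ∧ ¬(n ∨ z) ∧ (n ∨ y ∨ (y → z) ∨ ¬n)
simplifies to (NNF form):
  l ∧ y ∧ ¬n ∧ ¬z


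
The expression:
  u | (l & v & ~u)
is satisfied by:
  {v: True, u: True, l: True}
  {v: True, u: True, l: False}
  {u: True, l: True, v: False}
  {u: True, l: False, v: False}
  {v: True, l: True, u: False}


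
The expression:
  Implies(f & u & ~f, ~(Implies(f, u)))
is always true.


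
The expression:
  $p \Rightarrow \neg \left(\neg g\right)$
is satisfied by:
  {g: True, p: False}
  {p: False, g: False}
  {p: True, g: True}


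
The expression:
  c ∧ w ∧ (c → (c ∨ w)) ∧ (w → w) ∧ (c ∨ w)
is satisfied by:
  {c: True, w: True}


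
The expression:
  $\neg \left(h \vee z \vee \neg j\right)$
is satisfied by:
  {j: True, h: False, z: False}


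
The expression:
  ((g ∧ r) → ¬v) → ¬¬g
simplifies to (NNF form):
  g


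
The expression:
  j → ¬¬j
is always true.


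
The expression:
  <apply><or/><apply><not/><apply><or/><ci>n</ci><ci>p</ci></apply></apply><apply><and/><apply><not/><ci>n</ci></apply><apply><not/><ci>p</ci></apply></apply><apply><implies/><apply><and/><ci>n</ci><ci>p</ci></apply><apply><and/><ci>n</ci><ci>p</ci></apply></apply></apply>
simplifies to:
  <true/>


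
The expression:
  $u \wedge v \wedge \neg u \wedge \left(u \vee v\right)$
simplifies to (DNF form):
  $\text{False}$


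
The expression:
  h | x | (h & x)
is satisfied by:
  {x: True, h: True}
  {x: True, h: False}
  {h: True, x: False}


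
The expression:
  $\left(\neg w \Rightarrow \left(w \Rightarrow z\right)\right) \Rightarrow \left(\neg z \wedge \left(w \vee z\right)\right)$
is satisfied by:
  {w: True, z: False}


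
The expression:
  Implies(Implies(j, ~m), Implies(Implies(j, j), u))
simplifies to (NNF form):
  u | (j & m)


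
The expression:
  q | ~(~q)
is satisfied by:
  {q: True}


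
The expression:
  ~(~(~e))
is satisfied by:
  {e: False}


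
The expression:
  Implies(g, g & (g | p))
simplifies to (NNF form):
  True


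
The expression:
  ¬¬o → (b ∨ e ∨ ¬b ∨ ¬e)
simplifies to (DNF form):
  True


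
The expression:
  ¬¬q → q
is always true.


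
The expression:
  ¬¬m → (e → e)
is always true.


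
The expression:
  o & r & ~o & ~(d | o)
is never true.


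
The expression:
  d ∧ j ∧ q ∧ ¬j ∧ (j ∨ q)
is never true.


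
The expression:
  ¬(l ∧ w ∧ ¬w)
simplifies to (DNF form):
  True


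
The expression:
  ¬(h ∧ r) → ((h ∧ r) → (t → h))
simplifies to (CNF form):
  True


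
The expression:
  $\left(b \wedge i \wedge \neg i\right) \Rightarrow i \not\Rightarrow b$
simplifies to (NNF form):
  $\text{True}$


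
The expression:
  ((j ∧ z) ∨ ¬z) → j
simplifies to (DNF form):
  j ∨ z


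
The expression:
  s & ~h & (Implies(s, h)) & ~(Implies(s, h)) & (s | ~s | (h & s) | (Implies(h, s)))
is never true.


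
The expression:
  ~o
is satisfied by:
  {o: False}


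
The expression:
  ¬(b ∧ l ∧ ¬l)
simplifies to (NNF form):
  True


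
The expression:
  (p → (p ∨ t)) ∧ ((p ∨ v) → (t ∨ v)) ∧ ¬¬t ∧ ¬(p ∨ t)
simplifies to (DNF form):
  False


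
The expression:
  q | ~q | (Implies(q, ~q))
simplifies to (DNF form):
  True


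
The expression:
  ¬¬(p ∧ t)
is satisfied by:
  {t: True, p: True}


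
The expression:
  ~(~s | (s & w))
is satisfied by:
  {s: True, w: False}


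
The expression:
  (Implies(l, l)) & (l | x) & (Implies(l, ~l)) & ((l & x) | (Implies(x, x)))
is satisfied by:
  {x: True, l: False}


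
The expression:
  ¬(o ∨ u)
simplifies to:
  ¬o ∧ ¬u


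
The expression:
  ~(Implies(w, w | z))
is never true.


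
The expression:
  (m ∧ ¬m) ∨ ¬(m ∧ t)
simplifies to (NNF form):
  ¬m ∨ ¬t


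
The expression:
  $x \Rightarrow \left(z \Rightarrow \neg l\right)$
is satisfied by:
  {l: False, z: False, x: False}
  {x: True, l: False, z: False}
  {z: True, l: False, x: False}
  {x: True, z: True, l: False}
  {l: True, x: False, z: False}
  {x: True, l: True, z: False}
  {z: True, l: True, x: False}


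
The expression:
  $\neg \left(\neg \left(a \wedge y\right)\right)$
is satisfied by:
  {a: True, y: True}


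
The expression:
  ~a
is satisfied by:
  {a: False}


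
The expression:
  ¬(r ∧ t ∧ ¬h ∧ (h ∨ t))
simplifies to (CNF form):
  h ∨ ¬r ∨ ¬t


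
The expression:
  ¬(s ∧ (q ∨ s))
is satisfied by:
  {s: False}


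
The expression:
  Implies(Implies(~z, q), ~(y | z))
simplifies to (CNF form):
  ~z & (~q | ~y)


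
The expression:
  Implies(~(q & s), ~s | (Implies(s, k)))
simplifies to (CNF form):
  k | q | ~s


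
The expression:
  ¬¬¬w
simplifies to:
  ¬w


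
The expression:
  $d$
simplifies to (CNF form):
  $d$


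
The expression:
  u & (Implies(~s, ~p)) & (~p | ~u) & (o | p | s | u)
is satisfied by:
  {u: True, p: False}


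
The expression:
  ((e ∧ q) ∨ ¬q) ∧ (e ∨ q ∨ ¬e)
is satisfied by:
  {e: True, q: False}
  {q: False, e: False}
  {q: True, e: True}


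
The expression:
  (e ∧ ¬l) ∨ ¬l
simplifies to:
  ¬l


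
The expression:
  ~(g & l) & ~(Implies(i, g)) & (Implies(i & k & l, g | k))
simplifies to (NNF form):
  i & ~g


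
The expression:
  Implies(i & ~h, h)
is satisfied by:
  {h: True, i: False}
  {i: False, h: False}
  {i: True, h: True}


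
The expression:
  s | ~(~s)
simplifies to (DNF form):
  s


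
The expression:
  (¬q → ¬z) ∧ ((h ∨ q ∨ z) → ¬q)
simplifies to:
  ¬q ∧ ¬z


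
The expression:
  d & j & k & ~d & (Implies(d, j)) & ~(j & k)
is never true.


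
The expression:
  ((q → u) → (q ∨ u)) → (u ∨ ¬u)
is always true.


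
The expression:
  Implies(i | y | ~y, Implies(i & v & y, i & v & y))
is always true.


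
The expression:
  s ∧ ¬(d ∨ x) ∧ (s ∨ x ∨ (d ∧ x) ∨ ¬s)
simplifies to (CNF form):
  s ∧ ¬d ∧ ¬x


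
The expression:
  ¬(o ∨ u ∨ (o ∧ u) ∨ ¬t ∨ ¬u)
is never true.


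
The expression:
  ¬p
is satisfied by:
  {p: False}


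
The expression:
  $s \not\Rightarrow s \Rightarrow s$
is always true.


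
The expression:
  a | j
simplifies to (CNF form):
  a | j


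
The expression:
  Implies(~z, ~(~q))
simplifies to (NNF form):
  q | z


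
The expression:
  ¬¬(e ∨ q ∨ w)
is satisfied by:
  {q: True, e: True, w: True}
  {q: True, e: True, w: False}
  {q: True, w: True, e: False}
  {q: True, w: False, e: False}
  {e: True, w: True, q: False}
  {e: True, w: False, q: False}
  {w: True, e: False, q: False}


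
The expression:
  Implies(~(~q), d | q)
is always true.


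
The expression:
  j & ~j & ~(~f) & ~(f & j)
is never true.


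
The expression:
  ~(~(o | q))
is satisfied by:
  {q: True, o: True}
  {q: True, o: False}
  {o: True, q: False}


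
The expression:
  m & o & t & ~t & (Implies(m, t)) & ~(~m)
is never true.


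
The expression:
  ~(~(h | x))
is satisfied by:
  {x: True, h: True}
  {x: True, h: False}
  {h: True, x: False}


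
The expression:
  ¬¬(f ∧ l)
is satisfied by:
  {f: True, l: True}


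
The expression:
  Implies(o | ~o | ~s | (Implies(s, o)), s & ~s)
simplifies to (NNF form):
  False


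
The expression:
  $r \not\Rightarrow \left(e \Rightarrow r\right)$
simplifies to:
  $\text{False}$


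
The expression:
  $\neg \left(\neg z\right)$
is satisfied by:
  {z: True}


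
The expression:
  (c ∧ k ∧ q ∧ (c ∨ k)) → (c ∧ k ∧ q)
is always true.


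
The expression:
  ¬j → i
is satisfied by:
  {i: True, j: True}
  {i: True, j: False}
  {j: True, i: False}


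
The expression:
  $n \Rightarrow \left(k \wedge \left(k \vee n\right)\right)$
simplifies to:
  $k \vee \neg n$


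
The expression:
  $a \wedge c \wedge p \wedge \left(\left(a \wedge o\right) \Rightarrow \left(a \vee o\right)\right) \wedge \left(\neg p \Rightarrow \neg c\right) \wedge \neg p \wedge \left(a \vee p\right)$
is never true.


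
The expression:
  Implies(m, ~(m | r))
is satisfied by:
  {m: False}


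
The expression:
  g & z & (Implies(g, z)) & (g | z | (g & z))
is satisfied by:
  {z: True, g: True}


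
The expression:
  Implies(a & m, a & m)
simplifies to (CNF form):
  True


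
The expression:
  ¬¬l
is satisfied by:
  {l: True}


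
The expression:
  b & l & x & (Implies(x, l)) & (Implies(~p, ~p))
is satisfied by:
  {b: True, x: True, l: True}


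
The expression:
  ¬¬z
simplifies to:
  z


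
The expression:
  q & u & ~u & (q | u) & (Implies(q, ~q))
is never true.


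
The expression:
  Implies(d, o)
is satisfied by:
  {o: True, d: False}
  {d: False, o: False}
  {d: True, o: True}


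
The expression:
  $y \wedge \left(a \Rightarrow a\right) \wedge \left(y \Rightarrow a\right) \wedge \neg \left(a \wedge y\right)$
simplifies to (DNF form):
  $\text{False}$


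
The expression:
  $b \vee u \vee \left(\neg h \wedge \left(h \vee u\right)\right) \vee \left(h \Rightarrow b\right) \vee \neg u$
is always true.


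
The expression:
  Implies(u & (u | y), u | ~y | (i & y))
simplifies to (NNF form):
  True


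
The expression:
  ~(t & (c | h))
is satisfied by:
  {h: False, t: False, c: False}
  {c: True, h: False, t: False}
  {h: True, c: False, t: False}
  {c: True, h: True, t: False}
  {t: True, c: False, h: False}


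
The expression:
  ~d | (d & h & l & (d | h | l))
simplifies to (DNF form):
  ~d | (h & l)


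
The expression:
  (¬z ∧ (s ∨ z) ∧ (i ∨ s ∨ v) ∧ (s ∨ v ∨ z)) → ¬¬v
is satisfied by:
  {z: True, v: True, s: False}
  {z: True, s: False, v: False}
  {v: True, s: False, z: False}
  {v: False, s: False, z: False}
  {z: True, v: True, s: True}
  {z: True, s: True, v: False}
  {v: True, s: True, z: False}


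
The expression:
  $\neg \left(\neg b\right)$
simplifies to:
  $b$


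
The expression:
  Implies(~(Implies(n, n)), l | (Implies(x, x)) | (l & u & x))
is always true.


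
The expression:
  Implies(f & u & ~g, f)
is always true.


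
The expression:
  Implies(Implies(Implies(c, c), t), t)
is always true.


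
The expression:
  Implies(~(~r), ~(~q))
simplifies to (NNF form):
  q | ~r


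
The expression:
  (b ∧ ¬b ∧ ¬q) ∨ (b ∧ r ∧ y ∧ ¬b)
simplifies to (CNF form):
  False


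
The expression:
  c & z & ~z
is never true.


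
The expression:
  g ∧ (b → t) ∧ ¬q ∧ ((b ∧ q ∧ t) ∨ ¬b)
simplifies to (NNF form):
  g ∧ ¬b ∧ ¬q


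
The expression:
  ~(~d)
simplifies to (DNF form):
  d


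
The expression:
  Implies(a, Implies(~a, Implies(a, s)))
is always true.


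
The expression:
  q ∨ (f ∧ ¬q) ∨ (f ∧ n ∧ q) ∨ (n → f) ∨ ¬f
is always true.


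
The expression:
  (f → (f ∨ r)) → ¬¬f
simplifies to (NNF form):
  f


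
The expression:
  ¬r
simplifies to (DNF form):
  ¬r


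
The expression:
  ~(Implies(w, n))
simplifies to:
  w & ~n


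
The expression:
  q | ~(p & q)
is always true.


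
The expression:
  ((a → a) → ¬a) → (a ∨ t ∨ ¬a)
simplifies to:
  True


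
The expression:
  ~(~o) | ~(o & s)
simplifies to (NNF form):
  True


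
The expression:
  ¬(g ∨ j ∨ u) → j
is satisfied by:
  {g: True, u: True, j: True}
  {g: True, u: True, j: False}
  {g: True, j: True, u: False}
  {g: True, j: False, u: False}
  {u: True, j: True, g: False}
  {u: True, j: False, g: False}
  {j: True, u: False, g: False}


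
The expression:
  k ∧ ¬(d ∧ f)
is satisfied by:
  {k: True, d: False, f: False}
  {f: True, k: True, d: False}
  {d: True, k: True, f: False}


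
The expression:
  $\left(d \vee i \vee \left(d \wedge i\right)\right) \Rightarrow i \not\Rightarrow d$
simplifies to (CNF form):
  $\neg d$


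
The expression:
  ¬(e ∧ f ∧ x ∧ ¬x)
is always true.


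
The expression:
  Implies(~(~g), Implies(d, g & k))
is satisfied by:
  {k: True, g: False, d: False}
  {g: False, d: False, k: False}
  {d: True, k: True, g: False}
  {d: True, g: False, k: False}
  {k: True, g: True, d: False}
  {g: True, k: False, d: False}
  {d: True, g: True, k: True}


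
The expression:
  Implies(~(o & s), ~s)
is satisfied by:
  {o: True, s: False}
  {s: False, o: False}
  {s: True, o: True}


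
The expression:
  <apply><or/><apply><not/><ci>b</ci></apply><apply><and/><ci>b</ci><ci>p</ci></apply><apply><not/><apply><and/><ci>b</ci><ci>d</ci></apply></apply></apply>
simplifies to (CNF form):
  <apply><or/><ci>p</ci><apply><not/><ci>b</ci></apply><apply><not/><ci>d</ci></apply></apply>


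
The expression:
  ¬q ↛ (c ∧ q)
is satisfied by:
  {q: False}


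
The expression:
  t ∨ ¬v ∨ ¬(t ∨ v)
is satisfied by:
  {t: True, v: False}
  {v: False, t: False}
  {v: True, t: True}


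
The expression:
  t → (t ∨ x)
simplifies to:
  True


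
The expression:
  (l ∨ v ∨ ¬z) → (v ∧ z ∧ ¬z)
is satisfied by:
  {z: True, v: False, l: False}


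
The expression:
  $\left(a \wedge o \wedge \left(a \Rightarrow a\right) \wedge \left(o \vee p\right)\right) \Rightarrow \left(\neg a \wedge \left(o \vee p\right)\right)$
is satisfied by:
  {o: False, a: False}
  {a: True, o: False}
  {o: True, a: False}


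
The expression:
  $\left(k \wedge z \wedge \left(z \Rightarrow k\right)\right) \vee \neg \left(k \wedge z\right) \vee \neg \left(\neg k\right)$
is always true.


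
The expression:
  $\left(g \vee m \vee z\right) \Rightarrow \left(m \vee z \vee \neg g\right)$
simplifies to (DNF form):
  $m \vee z \vee \neg g$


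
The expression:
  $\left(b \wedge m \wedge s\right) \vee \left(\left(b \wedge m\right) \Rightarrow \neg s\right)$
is always true.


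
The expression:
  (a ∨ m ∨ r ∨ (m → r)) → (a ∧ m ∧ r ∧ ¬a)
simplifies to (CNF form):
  False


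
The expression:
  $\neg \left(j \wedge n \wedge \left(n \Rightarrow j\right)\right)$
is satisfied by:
  {n: False, j: False}
  {j: True, n: False}
  {n: True, j: False}


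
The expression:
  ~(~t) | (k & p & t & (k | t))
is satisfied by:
  {t: True}


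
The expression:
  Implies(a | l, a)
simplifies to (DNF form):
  a | ~l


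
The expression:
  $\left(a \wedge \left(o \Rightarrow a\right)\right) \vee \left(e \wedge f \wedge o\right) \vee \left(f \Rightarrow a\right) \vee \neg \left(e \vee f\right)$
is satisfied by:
  {a: True, o: True, e: True, f: False}
  {a: True, o: True, e: False, f: False}
  {a: True, e: True, o: False, f: False}
  {a: True, e: False, o: False, f: False}
  {o: True, e: True, a: False, f: False}
  {o: True, e: False, a: False, f: False}
  {e: True, a: False, o: False, f: False}
  {e: False, a: False, o: False, f: False}
  {f: True, a: True, o: True, e: True}
  {f: True, a: True, o: True, e: False}
  {f: True, a: True, e: True, o: False}
  {f: True, a: True, e: False, o: False}
  {f: True, o: True, e: True, a: False}


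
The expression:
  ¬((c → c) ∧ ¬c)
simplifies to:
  c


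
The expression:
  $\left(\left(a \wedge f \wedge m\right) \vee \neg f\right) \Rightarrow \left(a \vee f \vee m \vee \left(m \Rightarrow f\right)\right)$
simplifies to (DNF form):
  $\text{True}$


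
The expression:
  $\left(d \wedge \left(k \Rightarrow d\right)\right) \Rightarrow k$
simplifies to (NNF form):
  $k \vee \neg d$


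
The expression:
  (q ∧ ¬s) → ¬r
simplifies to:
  s ∨ ¬q ∨ ¬r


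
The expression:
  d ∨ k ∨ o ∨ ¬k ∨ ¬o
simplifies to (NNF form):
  True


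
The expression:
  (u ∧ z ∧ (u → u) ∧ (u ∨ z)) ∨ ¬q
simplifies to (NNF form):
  (u ∧ z) ∨ ¬q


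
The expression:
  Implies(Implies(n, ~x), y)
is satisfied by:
  {n: True, y: True, x: True}
  {n: True, y: True, x: False}
  {y: True, x: True, n: False}
  {y: True, x: False, n: False}
  {n: True, x: True, y: False}


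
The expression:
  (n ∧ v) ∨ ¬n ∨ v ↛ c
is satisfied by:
  {v: True, n: False}
  {n: False, v: False}
  {n: True, v: True}


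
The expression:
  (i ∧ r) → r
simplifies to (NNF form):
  True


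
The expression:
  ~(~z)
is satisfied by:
  {z: True}


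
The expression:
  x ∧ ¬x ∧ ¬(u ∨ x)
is never true.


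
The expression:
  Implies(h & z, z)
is always true.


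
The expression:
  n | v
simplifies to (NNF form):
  n | v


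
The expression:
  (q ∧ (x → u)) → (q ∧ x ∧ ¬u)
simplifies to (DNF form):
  (x ∧ ¬u) ∨ ¬q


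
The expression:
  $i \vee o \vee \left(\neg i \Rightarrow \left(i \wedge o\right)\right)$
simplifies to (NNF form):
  $i \vee o$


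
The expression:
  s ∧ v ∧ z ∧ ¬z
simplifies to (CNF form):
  False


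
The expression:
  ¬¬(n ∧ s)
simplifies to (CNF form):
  n ∧ s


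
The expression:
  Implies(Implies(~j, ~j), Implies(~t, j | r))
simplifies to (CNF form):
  j | r | t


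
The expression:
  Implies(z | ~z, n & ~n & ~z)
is never true.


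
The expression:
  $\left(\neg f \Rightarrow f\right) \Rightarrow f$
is always true.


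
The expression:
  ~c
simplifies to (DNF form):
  ~c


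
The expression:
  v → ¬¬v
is always true.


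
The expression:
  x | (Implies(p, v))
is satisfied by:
  {x: True, v: True, p: False}
  {x: True, p: False, v: False}
  {v: True, p: False, x: False}
  {v: False, p: False, x: False}
  {x: True, v: True, p: True}
  {x: True, p: True, v: False}
  {v: True, p: True, x: False}


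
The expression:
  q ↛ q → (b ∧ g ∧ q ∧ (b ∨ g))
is always true.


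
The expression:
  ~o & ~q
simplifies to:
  ~o & ~q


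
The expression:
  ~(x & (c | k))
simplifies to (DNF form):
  ~x | (~c & ~k)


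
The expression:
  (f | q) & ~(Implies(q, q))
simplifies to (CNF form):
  False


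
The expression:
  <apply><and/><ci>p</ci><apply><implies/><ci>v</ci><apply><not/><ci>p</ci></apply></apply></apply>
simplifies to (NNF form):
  <apply><and/><ci>p</ci><apply><not/><ci>v</ci></apply></apply>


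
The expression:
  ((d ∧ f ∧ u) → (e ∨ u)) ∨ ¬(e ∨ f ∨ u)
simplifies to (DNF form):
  True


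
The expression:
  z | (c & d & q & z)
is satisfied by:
  {z: True}


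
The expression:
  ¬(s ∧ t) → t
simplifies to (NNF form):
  t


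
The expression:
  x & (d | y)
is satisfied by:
  {x: True, y: True, d: True}
  {x: True, y: True, d: False}
  {x: True, d: True, y: False}


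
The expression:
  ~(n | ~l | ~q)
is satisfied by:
  {q: True, l: True, n: False}


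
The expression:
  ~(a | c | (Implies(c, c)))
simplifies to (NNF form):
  False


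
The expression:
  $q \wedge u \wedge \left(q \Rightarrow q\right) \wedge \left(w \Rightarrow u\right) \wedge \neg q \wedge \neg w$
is never true.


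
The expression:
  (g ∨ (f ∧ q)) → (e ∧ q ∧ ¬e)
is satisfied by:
  {g: False, q: False, f: False}
  {f: True, g: False, q: False}
  {q: True, g: False, f: False}


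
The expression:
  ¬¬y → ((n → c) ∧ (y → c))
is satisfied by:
  {c: True, y: False}
  {y: False, c: False}
  {y: True, c: True}


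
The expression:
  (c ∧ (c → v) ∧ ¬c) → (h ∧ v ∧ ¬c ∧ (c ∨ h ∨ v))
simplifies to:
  True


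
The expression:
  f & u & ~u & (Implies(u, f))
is never true.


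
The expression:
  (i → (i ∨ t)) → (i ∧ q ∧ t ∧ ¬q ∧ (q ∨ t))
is never true.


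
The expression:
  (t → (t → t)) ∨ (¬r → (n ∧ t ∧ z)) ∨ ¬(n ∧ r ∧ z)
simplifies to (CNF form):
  True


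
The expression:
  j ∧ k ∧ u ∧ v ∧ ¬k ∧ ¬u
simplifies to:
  False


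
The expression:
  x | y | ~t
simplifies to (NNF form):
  x | y | ~t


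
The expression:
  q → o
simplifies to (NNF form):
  o ∨ ¬q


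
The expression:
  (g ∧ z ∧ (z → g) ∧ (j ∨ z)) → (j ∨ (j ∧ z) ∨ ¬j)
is always true.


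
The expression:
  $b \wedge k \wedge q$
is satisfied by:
  {b: True, q: True, k: True}


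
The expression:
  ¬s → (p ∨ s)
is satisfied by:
  {p: True, s: True}
  {p: True, s: False}
  {s: True, p: False}


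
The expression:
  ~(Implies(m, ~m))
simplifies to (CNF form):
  m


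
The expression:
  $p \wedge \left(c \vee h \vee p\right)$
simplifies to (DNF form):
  $p$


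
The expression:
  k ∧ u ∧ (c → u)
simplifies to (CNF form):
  k ∧ u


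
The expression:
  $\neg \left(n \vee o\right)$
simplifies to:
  $\neg n \wedge \neg o$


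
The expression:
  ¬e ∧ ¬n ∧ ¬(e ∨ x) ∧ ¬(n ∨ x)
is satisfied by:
  {n: False, e: False, x: False}


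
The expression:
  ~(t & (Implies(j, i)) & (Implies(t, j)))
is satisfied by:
  {t: False, i: False, j: False}
  {j: True, t: False, i: False}
  {i: True, t: False, j: False}
  {j: True, i: True, t: False}
  {t: True, j: False, i: False}
  {j: True, t: True, i: False}
  {i: True, t: True, j: False}


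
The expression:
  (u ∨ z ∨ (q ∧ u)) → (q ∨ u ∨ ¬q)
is always true.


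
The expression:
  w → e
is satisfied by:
  {e: True, w: False}
  {w: False, e: False}
  {w: True, e: True}


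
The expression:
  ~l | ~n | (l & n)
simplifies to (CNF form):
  True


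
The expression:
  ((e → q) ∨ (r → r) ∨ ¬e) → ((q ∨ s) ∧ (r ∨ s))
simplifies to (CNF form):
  (q ∨ s) ∧ (r ∨ s)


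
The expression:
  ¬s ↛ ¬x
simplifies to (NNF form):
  x ∧ ¬s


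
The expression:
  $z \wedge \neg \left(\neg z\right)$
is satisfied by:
  {z: True}


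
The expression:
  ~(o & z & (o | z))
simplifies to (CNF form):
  ~o | ~z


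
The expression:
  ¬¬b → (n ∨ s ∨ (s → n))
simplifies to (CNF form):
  True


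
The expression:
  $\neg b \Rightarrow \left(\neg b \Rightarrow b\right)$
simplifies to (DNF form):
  $b$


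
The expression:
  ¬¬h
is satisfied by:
  {h: True}


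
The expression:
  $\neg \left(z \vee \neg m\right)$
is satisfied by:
  {m: True, z: False}


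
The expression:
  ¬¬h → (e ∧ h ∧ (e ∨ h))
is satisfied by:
  {e: True, h: False}
  {h: False, e: False}
  {h: True, e: True}


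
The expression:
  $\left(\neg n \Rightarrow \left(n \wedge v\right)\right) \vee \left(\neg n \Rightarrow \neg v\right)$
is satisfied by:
  {n: True, v: False}
  {v: False, n: False}
  {v: True, n: True}


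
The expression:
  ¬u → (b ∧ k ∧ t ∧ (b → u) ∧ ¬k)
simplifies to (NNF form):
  u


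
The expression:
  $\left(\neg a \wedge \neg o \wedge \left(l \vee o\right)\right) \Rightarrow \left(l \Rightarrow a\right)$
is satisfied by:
  {a: True, o: True, l: False}
  {a: True, l: False, o: False}
  {o: True, l: False, a: False}
  {o: False, l: False, a: False}
  {a: True, o: True, l: True}
  {a: True, l: True, o: False}
  {o: True, l: True, a: False}


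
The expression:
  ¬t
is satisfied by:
  {t: False}


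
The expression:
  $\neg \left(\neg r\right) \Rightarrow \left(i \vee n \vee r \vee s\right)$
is always true.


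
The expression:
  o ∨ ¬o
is always true.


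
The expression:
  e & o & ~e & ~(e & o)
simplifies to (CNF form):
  False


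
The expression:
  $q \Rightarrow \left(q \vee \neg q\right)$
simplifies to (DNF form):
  $\text{True}$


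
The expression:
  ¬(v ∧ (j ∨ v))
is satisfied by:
  {v: False}


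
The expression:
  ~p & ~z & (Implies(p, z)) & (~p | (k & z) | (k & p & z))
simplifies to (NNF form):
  ~p & ~z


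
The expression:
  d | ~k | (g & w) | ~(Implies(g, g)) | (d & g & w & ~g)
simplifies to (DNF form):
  d | ~k | (g & w)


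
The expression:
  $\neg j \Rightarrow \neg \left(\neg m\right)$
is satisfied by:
  {m: True, j: True}
  {m: True, j: False}
  {j: True, m: False}


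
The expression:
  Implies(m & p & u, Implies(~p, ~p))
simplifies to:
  True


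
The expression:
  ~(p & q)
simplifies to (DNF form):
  ~p | ~q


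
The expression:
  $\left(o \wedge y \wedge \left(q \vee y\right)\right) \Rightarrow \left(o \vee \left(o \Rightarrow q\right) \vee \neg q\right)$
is always true.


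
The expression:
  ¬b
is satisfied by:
  {b: False}


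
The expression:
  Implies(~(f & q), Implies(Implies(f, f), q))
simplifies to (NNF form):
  q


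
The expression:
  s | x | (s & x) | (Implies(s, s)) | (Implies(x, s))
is always true.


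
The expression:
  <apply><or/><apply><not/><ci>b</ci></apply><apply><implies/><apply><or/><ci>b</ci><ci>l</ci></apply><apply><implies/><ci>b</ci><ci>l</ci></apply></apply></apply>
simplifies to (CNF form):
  <apply><or/><ci>l</ci><apply><not/><ci>b</ci></apply></apply>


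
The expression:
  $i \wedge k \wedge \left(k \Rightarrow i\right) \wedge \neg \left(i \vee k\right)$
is never true.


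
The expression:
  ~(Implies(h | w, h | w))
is never true.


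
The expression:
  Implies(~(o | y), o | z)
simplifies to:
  o | y | z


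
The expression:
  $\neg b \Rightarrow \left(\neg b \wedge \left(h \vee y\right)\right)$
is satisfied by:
  {y: True, b: True, h: True}
  {y: True, b: True, h: False}
  {y: True, h: True, b: False}
  {y: True, h: False, b: False}
  {b: True, h: True, y: False}
  {b: True, h: False, y: False}
  {h: True, b: False, y: False}


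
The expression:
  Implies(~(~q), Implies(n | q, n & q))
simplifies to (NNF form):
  n | ~q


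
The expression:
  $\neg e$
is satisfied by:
  {e: False}


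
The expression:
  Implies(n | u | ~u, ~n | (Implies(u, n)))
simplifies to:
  True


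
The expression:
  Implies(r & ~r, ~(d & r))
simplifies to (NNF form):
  True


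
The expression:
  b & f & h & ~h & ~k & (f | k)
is never true.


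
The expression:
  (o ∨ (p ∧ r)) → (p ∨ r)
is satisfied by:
  {r: True, p: True, o: False}
  {r: True, p: False, o: False}
  {p: True, r: False, o: False}
  {r: False, p: False, o: False}
  {r: True, o: True, p: True}
  {r: True, o: True, p: False}
  {o: True, p: True, r: False}


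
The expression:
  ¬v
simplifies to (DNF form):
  ¬v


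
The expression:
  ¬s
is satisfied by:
  {s: False}


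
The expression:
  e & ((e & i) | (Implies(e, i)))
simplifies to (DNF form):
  e & i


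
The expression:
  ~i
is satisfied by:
  {i: False}


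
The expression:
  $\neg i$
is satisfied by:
  {i: False}


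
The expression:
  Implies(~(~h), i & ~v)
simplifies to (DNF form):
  ~h | (i & ~v)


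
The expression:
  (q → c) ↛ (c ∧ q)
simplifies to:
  ¬q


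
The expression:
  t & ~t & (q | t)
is never true.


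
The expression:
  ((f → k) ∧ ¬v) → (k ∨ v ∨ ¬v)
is always true.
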